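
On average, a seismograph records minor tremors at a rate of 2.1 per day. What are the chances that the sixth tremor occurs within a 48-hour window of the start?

0.2469

Over the interval, μ = 2.1 × 2 = 4.2 (a 48-hour window = 2 days).
The sixth arrival falls in the interval iff at least 6 events occur there: P(S_6 ≤ t) = P(N ≥ 6) = 1 − P(N ≤ 5) ≈ 0.2469.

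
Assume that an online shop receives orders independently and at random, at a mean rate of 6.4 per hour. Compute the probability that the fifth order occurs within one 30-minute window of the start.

Over the interval, μ = 6.4 × 0.5 = 3.2 (a 30-minute window = 0.5 hours).
The fifth arrival falls in the interval iff at least 5 events occur there: P(S_5 ≤ t) = P(N ≥ 5) = 1 − P(N ≤ 4) ≈ 0.2194.

0.2194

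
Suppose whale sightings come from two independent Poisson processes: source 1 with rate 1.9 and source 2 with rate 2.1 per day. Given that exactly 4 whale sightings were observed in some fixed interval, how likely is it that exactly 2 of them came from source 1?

0.3731

Given the total, each event is independently from source 1 with probability p = λ_1/(λ_1+λ_2) = 1.9/4 = 0.4750.
So K ~ Binomial(4, 1.9/4): P(K = 2) = C(4,2) · (1.9/4)^2 · (2.1/4)^2 ≈ 0.3731.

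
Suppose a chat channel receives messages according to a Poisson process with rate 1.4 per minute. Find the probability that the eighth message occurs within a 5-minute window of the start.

Over the interval, μ = 1.4 × 5 = 7 (a 5-minute window = 5 minutes).
The eighth arrival falls in the interval iff at least 8 events occur there: P(S_8 ≤ t) = P(N ≥ 8) = 1 − P(N ≤ 7) ≈ 0.4013.

0.4013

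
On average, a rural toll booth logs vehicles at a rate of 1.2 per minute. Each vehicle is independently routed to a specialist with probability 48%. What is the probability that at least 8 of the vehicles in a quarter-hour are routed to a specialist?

Thinning: the vehicles that are routed to a specialist themselves form a Poisson process with rate 0.48 × 1.2 = 0.576 per minute.
Over the interval, μ = 0.576 × 15 = 8.64 (a quarter-hour = 15 minutes).
P(N ≥ 8) = 1 − P(N ≤ 7) ≈ 0.6323.

0.6323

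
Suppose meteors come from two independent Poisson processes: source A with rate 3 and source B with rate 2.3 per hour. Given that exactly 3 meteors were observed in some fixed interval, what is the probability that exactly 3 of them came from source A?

Given the total, each event is independently from source A with probability p = λ_A/(λ_A+λ_B) = 3/5.3 ≈ 0.5660.
So K ~ Binomial(3, 3/5.3): P(K = 3) = C(3,3) · (3/5.3)^3 · (2.3/5.3)^0 ≈ 0.1814.

0.1814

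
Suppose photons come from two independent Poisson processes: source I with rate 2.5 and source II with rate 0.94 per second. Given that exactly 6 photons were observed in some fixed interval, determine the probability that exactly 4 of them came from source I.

Given the total, each event is independently from source I with probability p = λ_I/(λ_I+λ_II) = 2.5/3.44 ≈ 0.7267.
So K ~ Binomial(6, 2.5/3.44): P(K = 4) = C(6,4) · (2.5/3.44)^4 · (0.94/3.44)^2 ≈ 0.3124.

0.3124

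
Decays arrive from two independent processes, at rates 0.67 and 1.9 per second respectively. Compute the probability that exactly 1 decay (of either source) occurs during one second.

0.1967

Independent Poisson processes superpose: combined rate λ = 0.67 + 1.9 = 2.57 per second.
So μ = 2.57.
P(N = 1) = e^(−2.57) · 2.57^1/1! ≈ 0.1967.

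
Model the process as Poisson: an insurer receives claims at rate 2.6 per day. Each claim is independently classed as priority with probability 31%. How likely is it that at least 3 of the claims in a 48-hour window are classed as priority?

0.2197

Thinning: the claims that are classed as priority themselves form a Poisson process with rate 0.31 × 2.6 = 0.806 per day.
Over the interval, μ = 0.806 × 2 = 1.612 (a 48-hour window = 2 days).
P(N ≥ 3) = 1 − P(N ≤ 2) ≈ 0.2197.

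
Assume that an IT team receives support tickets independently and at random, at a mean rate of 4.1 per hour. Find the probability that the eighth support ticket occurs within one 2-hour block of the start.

0.5746

Over the interval, μ = 4.1 × 2 = 8.2 (a 2-hour block = 2 hours).
The eighth arrival falls in the interval iff at least 8 events occur there: P(S_8 ≤ t) = P(N ≥ 8) = 1 − P(N ≤ 7) ≈ 0.5746.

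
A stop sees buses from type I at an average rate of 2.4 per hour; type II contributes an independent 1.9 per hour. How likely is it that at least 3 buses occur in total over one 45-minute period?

0.6253

Independent Poisson processes superpose: combined rate λ = 2.4 + 1.9 = 4.3 per hour.
Over the interval, μ = 4.3 × 0.75 = 3.225 (a 45-minute period = 0.75 hours).
P(N ≥ 3) = 1 − P(N ≤ 2) ≈ 0.6253.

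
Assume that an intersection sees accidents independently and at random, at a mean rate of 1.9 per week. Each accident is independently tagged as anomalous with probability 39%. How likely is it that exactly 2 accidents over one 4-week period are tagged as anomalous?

Thinning: the accidents that are tagged as anomalous themselves form a Poisson process with rate 0.39 × 1.9 = 0.741 per week.
Over the interval, μ = 0.741 × 4 = 2.964 (a 4-week period = 4 weeks).
P(N = 2) = e^(−2.964) · 2.964^2/2! ≈ 0.2267.

0.2267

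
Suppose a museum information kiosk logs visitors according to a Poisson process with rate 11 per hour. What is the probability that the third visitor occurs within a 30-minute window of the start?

Over the interval, μ = 11 × 0.5 = 5.5 (a 30-minute window = 0.5 hours).
The third arrival falls in the interval iff at least 3 events occur there: P(S_3 ≤ t) = P(N ≥ 3) = 1 − P(N ≤ 2) ≈ 0.9116.

0.9116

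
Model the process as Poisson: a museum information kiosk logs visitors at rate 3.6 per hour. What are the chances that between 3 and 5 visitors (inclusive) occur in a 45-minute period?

Over the interval, μ = 3.6 × 0.75 = 2.7 (a 45-minute period = 0.75 hours).
P(3 ≤ N ≤ 5) = Σ_{j=3}^{5} e^(−2.7) · 2.7^j/j! ≈ 0.4496.

0.4496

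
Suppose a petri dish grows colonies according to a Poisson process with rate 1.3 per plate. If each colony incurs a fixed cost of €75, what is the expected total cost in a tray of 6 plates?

E[N] = 1.3 × 6 = 7.8 (a tray of 6 plates = 6 plates); E[cost] = 7.8 × €75 = €585.

€585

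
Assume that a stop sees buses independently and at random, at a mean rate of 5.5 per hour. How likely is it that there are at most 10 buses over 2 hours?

0.4599

Over the interval, μ = 5.5 × 2 = 11 (2 hours).
P(N ≤ 10) = Σ_{j=0}^{10} e^(−μ) μ^j/j! ≈ 0.4599.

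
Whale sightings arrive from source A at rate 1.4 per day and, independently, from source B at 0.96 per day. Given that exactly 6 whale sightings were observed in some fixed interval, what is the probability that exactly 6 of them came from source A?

0.0436

Given the total, each event is independently from source A with probability p = λ_A/(λ_A+λ_B) = 1.4/2.36 ≈ 0.5932.
So K ~ Binomial(6, 1.4/2.36): P(K = 6) = C(6,6) · (1.4/2.36)^6 · (0.96/2.36)^0 ≈ 0.0436.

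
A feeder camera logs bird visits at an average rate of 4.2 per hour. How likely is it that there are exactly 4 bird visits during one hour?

0.1944

With mean μ = 4.2 per hour,
P(N = 4) = e^(−μ) μ^4/4! = e^(−4.2) · 4.2^4/24 ≈ 0.1944.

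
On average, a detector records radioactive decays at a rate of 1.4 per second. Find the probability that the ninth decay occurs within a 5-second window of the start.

0.2709

Over the interval, μ = 1.4 × 5 = 7 (a 5-second window = 5 seconds).
The ninth arrival falls in the interval iff at least 9 events occur there: P(S_9 ≤ t) = P(N ≥ 9) = 1 − P(N ≤ 8) ≈ 0.2709.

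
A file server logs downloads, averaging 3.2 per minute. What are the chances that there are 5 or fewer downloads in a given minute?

With mean μ = 3.2 per minute,
P(N ≤ 5) = Σ_{j=0}^{5} e^(−μ) μ^j/j! ≈ 0.8946.

0.8946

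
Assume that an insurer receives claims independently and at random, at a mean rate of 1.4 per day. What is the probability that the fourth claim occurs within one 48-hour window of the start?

Over the interval, μ = 1.4 × 2 = 2.8 (a 48-hour window = 2 days).
The fourth arrival falls in the interval iff at least 4 events occur there: P(S_4 ≤ t) = P(N ≥ 4) = 1 − P(N ≤ 3) ≈ 0.3081.

0.3081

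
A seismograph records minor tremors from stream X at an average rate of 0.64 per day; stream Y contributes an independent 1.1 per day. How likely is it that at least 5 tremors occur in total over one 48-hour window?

Independent Poisson processes superpose: combined rate λ = 0.64 + 1.1 = 1.74 per day.
Over the interval, μ = 1.74 × 2 = 3.48 (a 48-hour window = 2 days).
P(N ≥ 5) = 1 − P(N ≤ 4) ≈ 0.2708.

0.2708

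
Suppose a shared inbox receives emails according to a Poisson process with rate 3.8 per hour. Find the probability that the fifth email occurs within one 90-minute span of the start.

0.6728

Over the interval, μ = 3.8 × 1.5 = 5.7 (a 90-minute span = 1.5 hours).
The fifth arrival falls in the interval iff at least 5 events occur there: P(S_5 ≤ t) = P(N ≥ 5) = 1 − P(N ≤ 4) ≈ 0.6728.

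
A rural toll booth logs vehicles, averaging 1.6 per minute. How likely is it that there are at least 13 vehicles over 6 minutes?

Over the interval, μ = 1.6 × 6 = 9.6 (6 minutes).
P(N ≥ 13) = 1 − P(N ≤ 12) = 1 − Σ_{j=0}^{12} e^(−μ) μ^j/j! ≈ 0.1721.

0.1721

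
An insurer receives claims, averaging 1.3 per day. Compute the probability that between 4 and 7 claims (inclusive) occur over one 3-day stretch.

0.5014

Over the interval, μ = 1.3 × 3 = 3.9 (a 3-day stretch = 3 days).
P(4 ≤ N ≤ 7) = Σ_{j=4}^{7} e^(−3.9) · 3.9^j/j! ≈ 0.5014.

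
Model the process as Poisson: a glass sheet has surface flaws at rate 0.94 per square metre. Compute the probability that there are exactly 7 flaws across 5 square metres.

Over the interval, μ = 0.94 × 5 = 4.7 (5 square metres).
P(N = 7) = e^(−μ) μ^7/7! = e^(−4.7) · 4.7^7/5040 ≈ 0.0914.

0.0914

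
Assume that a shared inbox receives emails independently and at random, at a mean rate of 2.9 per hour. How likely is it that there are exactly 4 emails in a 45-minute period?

0.1059

Over the interval, μ = 2.9 × 0.75 = 2.175 (a 45-minute period = 0.75 hours).
P(N = 4) = e^(−μ) μ^4/4! = e^(−2.175) · 2.175^4/24 ≈ 0.1059.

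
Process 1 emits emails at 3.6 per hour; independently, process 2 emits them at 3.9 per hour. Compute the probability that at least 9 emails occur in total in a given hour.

Independent Poisson processes superpose: combined rate λ = 3.6 + 3.9 = 7.5 per hour.
So μ = 7.5.
P(N ≥ 9) = 1 − P(N ≤ 8) ≈ 0.3380.

0.3380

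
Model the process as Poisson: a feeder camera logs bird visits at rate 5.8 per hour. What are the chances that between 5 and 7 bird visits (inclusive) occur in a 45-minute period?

0.3645

Over the interval, μ = 5.8 × 0.75 = 4.35 (a 45-minute period = 0.75 hours).
P(5 ≤ N ≤ 7) = Σ_{j=5}^{7} e^(−4.35) · 4.35^j/j! ≈ 0.3645.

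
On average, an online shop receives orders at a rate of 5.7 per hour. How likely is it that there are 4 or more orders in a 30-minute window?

Over the interval, μ = 5.7 × 0.5 = 2.85 (a 30-minute window = 0.5 hours).
P(N ≥ 4) = 1 − P(N ≤ 3) = 1 − Σ_{j=0}^{3} e^(−μ) μ^j/j! ≈ 0.3192.

0.3192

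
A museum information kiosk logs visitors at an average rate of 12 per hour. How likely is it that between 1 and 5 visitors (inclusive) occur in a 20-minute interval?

Over the interval, μ = 12 × 1/3 = 4 (a 20-minute interval = 1/3 hours).
P(1 ≤ N ≤ 5) = Σ_{j=1}^{5} e^(−4) · 4^j/j! ≈ 0.7668.

0.7668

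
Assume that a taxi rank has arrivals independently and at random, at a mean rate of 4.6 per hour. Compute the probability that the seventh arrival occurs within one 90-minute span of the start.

Over the interval, μ = 4.6 × 1.5 = 6.9 (a 90-minute span = 1.5 hours).
The seventh arrival falls in the interval iff at least 7 events occur there: P(S_7 ≤ t) = P(N ≥ 7) = 1 − P(N ≤ 6) ≈ 0.5353.

0.5353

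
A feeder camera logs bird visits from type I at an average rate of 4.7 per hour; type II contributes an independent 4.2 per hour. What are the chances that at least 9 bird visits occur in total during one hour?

Independent Poisson processes superpose: combined rate λ = 4.7 + 4.2 = 8.9 per hour.
So μ = 8.9.
P(N ≥ 9) = 1 − P(N ≤ 8) ≈ 0.5311.

0.5311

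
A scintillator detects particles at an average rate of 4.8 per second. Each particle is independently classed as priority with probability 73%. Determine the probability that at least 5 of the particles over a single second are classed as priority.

0.2753

Thinning: the particles that are classed as priority themselves form a Poisson process with rate 0.73 × 4.8 = 3.504 per second.
So μ = 3.504.
P(N ≥ 5) = 1 − P(N ≤ 4) ≈ 0.2753.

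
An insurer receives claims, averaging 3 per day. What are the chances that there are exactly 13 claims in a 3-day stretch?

Over the interval, μ = 3 × 3 = 9 (a 3-day stretch = 3 days).
P(N = 13) = e^(−μ) μ^13/13! = e^(−9) · 9^13/6227020800 ≈ 0.0504.

0.0504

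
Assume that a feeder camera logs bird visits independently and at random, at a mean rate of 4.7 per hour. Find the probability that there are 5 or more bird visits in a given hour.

With mean μ = 4.7 per hour,
P(N ≥ 5) = 1 − P(N ≤ 4) = 1 − Σ_{j=0}^{4} e^(−μ) μ^j/j! ≈ 0.5054.

0.5054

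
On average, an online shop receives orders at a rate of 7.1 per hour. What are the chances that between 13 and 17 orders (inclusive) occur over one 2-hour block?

0.4736

Over the interval, μ = 7.1 × 2 = 14.2 (a 2-hour block = 2 hours).
P(13 ≤ N ≤ 17) = Σ_{j=13}^{17} e^(−14.2) · 14.2^j/j! ≈ 0.4736.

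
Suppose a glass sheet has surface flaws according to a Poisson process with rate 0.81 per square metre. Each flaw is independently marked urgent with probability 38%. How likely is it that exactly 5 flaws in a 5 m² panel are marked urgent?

Thinning: the flaws that are marked urgent themselves form a Poisson process with rate 0.38 × 0.81 = 0.3078 per square metre.
Over the interval, μ = 0.3078 × 5 = 1.539 (a 5 m² panel = 5 square metres).
P(N = 5) = e^(−1.539) · 1.539^5/5! ≈ 0.0154.

0.0154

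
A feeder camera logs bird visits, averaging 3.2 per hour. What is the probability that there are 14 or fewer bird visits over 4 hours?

0.6954

Over the interval, μ = 3.2 × 4 = 12.8 (4 hours).
P(N ≤ 14) = Σ_{j=0}^{14} e^(−μ) μ^j/j! ≈ 0.6954.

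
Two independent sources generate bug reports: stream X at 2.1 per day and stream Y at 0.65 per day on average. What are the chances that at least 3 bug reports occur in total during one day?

0.5185

Independent Poisson processes superpose: combined rate λ = 2.1 + 0.65 = 2.75 per day.
So μ = 2.75.
P(N ≥ 3) = 1 − P(N ≤ 2) ≈ 0.5185.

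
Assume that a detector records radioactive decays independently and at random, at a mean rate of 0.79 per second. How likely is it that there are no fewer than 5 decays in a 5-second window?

0.3614

Over the interval, μ = 0.79 × 5 = 3.95 (a 5-second window = 5 seconds).
P(N ≥ 5) = 1 − P(N ≤ 4) = 1 − Σ_{j=0}^{4} e^(−μ) μ^j/j! ≈ 0.3614.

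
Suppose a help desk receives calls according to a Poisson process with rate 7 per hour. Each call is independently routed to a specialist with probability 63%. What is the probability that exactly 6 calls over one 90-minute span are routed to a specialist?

0.1560

Thinning: the calls that are routed to a specialist themselves form a Poisson process with rate 0.63 × 7 = 4.41 per hour.
Over the interval, μ = 4.41 × 1.5 = 6.615 (a 90-minute span = 1.5 hours).
P(N = 6) = e^(−6.615) · 6.615^6/6! ≈ 0.1560.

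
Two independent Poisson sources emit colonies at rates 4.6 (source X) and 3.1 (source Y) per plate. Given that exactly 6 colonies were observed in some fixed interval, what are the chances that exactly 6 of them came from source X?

0.0455

Given the total, each event is independently from source X with probability p = λ_X/(λ_X+λ_Y) = 4.6/7.7 ≈ 0.5974.
So K ~ Binomial(6, 4.6/7.7): P(K = 6) = C(6,6) · (4.6/7.7)^6 · (3.1/7.7)^0 ≈ 0.0455.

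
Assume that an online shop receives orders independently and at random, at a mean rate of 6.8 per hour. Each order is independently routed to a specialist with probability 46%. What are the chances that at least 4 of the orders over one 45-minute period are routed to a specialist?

Thinning: the orders that are routed to a specialist themselves form a Poisson process with rate 0.46 × 6.8 = 3.128 per hour.
Over the interval, μ = 3.128 × 0.75 = 2.346 (a 45-minute period = 0.75 hours).
P(N ≥ 4) = 1 − P(N ≤ 3) ≈ 0.2101.

0.2101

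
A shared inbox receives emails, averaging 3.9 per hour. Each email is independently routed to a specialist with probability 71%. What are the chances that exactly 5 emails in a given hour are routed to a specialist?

Thinning: the emails that are routed to a specialist themselves form a Poisson process with rate 0.71 × 3.9 = 2.769 per hour.
So μ = 2.769.
P(N = 5) = e^(−2.769) · 2.769^5/5! ≈ 0.0851.

0.0851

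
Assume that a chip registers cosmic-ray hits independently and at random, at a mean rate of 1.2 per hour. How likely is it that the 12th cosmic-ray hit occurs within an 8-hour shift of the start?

Over the interval, μ = 1.2 × 8 = 9.6 (an 8-hour shift = 8 hours).
The 12th arrival falls in the interval iff at least 12 events occur there: P(S_12 ≤ t) = P(N ≥ 12) = 1 − P(N ≤ 11) ≈ 0.2588.

0.2588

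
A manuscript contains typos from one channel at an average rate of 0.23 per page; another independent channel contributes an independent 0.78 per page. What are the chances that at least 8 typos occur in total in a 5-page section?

Independent Poisson processes superpose: combined rate λ = 0.23 + 0.78 = 1.01 per page.
Over the interval, μ = 1.01 × 5 = 5.05 (a 5-page section = 5 pages).
P(N ≥ 8) = 1 − P(N ≤ 7) ≈ 0.1386.

0.1386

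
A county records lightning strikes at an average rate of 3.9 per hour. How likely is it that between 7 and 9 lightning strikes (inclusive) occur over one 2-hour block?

Over the interval, μ = 3.9 × 2 = 7.8 (a 2-hour block = 2 hours).
P(7 ≤ N ≤ 9) = Σ_{j=7}^{9} e^(−7.8) · 7.8^j/j! ≈ 0.4027.

0.4027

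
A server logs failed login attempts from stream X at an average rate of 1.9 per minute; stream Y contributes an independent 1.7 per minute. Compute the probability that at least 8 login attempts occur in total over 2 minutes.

Independent Poisson processes superpose: combined rate λ = 1.9 + 1.7 = 3.6 per minute.
Over the interval, μ = 3.6 × 2 = 7.2 (2 minutes).
P(N ≥ 8) = 1 − P(N ≤ 7) ≈ 0.4311.

0.4311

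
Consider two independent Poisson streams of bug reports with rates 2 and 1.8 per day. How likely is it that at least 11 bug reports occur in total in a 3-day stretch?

Independent Poisson processes superpose: combined rate λ = 2 + 1.8 = 3.8 per day.
Over the interval, μ = 3.8 × 3 = 11.4 (a 3-day stretch = 3 days).
P(N ≥ 11) = 1 − P(N ≤ 10) ≈ 0.5869.

0.5869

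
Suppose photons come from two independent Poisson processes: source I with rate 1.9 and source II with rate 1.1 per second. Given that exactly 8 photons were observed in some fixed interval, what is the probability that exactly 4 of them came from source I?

0.2036

Given the total, each event is independently from source I with probability p = λ_I/(λ_I+λ_II) = 1.9/3 ≈ 0.6333.
So K ~ Binomial(8, 1.9/3): P(K = 4) = C(8,4) · (1.9/3)^4 · (1.1/3)^4 ≈ 0.2036.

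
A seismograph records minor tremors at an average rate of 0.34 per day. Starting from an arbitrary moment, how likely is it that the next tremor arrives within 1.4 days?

Inter-arrival times are exponential with rate λ = 0.34 per day.
P(T ≤ 1.4) = 1 − e^(−λt) = 1 − e^(−0.34 × 1.4) = 1 − e^(−0.476) ≈ 0.3787.

0.3787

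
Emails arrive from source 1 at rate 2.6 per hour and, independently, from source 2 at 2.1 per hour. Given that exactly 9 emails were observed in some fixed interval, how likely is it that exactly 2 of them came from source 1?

0.0392

Given the total, each event is independently from source 1 with probability p = λ_1/(λ_1+λ_2) = 2.6/4.7 ≈ 0.5532.
So K ~ Binomial(9, 2.6/4.7): P(K = 2) = C(9,2) · (2.6/4.7)^2 · (2.1/4.7)^7 ≈ 0.0392.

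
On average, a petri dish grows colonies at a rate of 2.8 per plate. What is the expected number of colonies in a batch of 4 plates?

E[N] = λt = 2.8 × 4 = 11.2 (a batch of 4 plates = 4 plates).

11.2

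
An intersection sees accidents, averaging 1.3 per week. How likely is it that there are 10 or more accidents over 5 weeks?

0.1226

Over the interval, μ = 1.3 × 5 = 6.5 (5 weeks).
P(N ≥ 10) = 1 − P(N ≤ 9) = 1 − Σ_{j=0}^{9} e^(−μ) μ^j/j! ≈ 0.1226.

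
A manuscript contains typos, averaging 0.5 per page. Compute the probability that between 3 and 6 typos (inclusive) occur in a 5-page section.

0.4420

Over the interval, μ = 0.5 × 5 = 2.5 (a 5-page section = 5 pages).
P(3 ≤ N ≤ 6) = Σ_{j=3}^{6} e^(−2.5) · 2.5^j/j! ≈ 0.4420.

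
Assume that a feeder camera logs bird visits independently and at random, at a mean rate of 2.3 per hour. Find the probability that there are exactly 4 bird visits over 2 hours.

0.1875

Over the interval, μ = 2.3 × 2 = 4.6 (2 hours).
P(N = 4) = e^(−μ) μ^4/4! = e^(−4.6) · 4.6^4/24 ≈ 0.1875.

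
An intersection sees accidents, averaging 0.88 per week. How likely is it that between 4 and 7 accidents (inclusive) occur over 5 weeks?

0.5620

Over the interval, μ = 0.88 × 5 = 4.4 (5 weeks).
P(4 ≤ N ≤ 7) = Σ_{j=4}^{7} e^(−4.4) · 4.4^j/j! ≈ 0.5620.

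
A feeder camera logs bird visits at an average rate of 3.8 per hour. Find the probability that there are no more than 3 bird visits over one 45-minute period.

0.6808

Over the interval, μ = 3.8 × 0.75 = 2.85 (a 45-minute period = 0.75 hours).
P(N ≤ 3) = Σ_{j=0}^{3} e^(−μ) μ^j/j! ≈ 0.6808.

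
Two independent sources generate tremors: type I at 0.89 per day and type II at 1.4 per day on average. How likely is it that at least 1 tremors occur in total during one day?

Independent Poisson processes superpose: combined rate λ = 0.89 + 1.4 = 2.29 per day.
So μ = 2.29.
P(N ≥ 1) = 1 − P(N ≤ 0) ≈ 0.8987.

0.8987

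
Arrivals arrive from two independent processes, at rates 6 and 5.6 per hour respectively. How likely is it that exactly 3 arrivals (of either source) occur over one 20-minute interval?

0.2016

Independent Poisson processes superpose: combined rate λ = 6 + 5.6 = 11.6 per hour.
Over the interval, μ = 11.6 × 1/3 ≈ 3.86667 (a 20-minute interval = 1/3 hours).
P(N = 3) = e^(−3.86667) · 3.86667^3/3! ≈ 0.2016.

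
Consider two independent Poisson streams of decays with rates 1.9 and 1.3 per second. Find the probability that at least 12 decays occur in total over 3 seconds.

Independent Poisson processes superpose: combined rate λ = 1.9 + 1.3 = 3.2 per second.
Over the interval, μ = 3.2 × 3 = 9.6 (3 seconds).
P(N ≥ 12) = 1 − P(N ≤ 11) ≈ 0.2588.

0.2588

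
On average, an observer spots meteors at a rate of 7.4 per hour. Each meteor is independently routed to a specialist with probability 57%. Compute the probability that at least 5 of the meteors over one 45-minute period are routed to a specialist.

Thinning: the meteors that are routed to a specialist themselves form a Poisson process with rate 0.57 × 7.4 = 4.218 per hour.
Over the interval, μ = 4.218 × 0.75 = 3.1635 (a 45-minute period = 0.75 hours).
P(N ≥ 5) = 1 − P(N ≤ 4) ≈ 0.2129.

0.2129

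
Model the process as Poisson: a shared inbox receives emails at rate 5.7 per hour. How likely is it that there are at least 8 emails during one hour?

0.2159

With mean μ = 5.7 per hour,
P(N ≥ 8) = 1 − P(N ≤ 7) = 1 − Σ_{j=0}^{7} e^(−μ) μ^j/j! ≈ 0.2159.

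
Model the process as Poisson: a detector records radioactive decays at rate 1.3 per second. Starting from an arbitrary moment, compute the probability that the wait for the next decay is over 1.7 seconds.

The wait for the next event is exponential with rate λ = 1.3 per second.
P(T > 1.7) = e^(−λt) = e^(−1.3 × 1.7) = e^(−2.21) ≈ 0.1097.

0.1097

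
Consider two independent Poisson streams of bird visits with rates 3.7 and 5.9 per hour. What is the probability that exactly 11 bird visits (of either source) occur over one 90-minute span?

Independent Poisson processes superpose: combined rate λ = 3.7 + 5.9 = 9.6 per hour.
Over the interval, μ = 9.6 × 1.5 = 14.4 (a 90-minute span = 1.5 hours).
P(N = 11) = e^(−14.4) · 14.4^11/11! ≈ 0.0771.

0.0771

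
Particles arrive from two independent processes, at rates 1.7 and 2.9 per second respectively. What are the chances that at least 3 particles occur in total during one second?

Independent Poisson processes superpose: combined rate λ = 1.7 + 2.9 = 4.6 per second.
So μ = 4.6.
P(N ≥ 3) = 1 − P(N ≤ 2) ≈ 0.8374.

0.8374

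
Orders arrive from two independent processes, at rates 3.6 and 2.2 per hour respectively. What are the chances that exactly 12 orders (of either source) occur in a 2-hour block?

0.1136

Independent Poisson processes superpose: combined rate λ = 3.6 + 2.2 = 5.8 per hour.
Over the interval, μ = 5.8 × 2 = 11.6 (a 2-hour block = 2 hours).
P(N = 12) = e^(−11.6) · 11.6^12/12! ≈ 0.1136.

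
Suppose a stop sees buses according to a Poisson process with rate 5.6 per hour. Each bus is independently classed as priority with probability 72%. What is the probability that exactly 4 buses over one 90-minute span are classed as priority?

Thinning: the buses that are classed as priority themselves form a Poisson process with rate 0.72 × 5.6 = 4.032 per hour.
Over the interval, μ = 4.032 × 1.5 = 6.048 (a 90-minute span = 1.5 hours).
P(N = 4) = e^(−6.048) · 6.048^4/4! ≈ 0.1317.

0.1317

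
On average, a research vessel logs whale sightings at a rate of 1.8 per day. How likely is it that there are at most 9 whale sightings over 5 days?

0.5874

Over the interval, μ = 1.8 × 5 = 9 (5 days).
P(N ≤ 9) = Σ_{j=0}^{9} e^(−μ) μ^j/j! ≈ 0.5874.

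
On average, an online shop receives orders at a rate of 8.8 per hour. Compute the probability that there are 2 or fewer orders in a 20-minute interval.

Over the interval, μ = 8.8 × 1/3 ≈ 2.93333 (a 20-minute interval = 1/3 hours).
P(N ≤ 2) = Σ_{j=0}^{2} e^(−μ) μ^j/j! ≈ 0.4383.

0.4383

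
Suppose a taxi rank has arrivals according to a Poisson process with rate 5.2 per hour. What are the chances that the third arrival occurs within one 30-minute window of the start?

0.4816

Over the interval, μ = 5.2 × 0.5 = 2.6 (a 30-minute window = 0.5 hours).
The third arrival falls in the interval iff at least 3 events occur there: P(S_3 ≤ t) = P(N ≥ 3) = 1 − P(N ≤ 2) ≈ 0.4816.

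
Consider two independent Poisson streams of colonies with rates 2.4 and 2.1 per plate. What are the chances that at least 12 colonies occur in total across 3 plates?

0.6955

Independent Poisson processes superpose: combined rate λ = 2.4 + 2.1 = 4.5 per plate.
Over the interval, μ = 4.5 × 3 = 13.5 (3 plates).
P(N ≥ 12) = 1 − P(N ≤ 11) ≈ 0.6955.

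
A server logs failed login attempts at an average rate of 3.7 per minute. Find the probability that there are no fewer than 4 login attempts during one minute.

With mean μ = 3.7 per minute,
P(N ≥ 4) = 1 − P(N ≤ 3) = 1 − Σ_{j=0}^{3} e^(−μ) μ^j/j! ≈ 0.5058.

0.5058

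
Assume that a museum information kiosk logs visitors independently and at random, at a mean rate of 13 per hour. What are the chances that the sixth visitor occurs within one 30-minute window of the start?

0.6310

Over the interval, μ = 13 × 0.5 = 6.5 (a 30-minute window = 0.5 hours).
The sixth arrival falls in the interval iff at least 6 events occur there: P(S_6 ≤ t) = P(N ≥ 6) = 1 − P(N ≤ 5) ≈ 0.6310.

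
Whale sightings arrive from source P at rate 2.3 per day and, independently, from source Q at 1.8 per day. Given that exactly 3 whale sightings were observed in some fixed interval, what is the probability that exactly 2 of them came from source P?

0.4145

Given the total, each event is independently from source P with probability p = λ_P/(λ_P+λ_Q) = 2.3/4.1 ≈ 0.5610.
So K ~ Binomial(3, 2.3/4.1): P(K = 2) = C(3,2) · (2.3/4.1)^2 · (1.8/4.1)^1 ≈ 0.4145.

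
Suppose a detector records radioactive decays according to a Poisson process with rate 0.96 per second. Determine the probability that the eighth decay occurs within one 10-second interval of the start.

0.7416

Over the interval, μ = 0.96 × 10 = 9.6 (a 10-second interval = 10 seconds).
The eighth arrival falls in the interval iff at least 8 events occur there: P(S_8 ≤ t) = P(N ≥ 8) = 1 − P(N ≤ 7) ≈ 0.7416.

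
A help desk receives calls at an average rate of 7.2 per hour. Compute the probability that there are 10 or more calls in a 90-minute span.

0.6374

Over the interval, μ = 7.2 × 1.5 = 10.8 (a 90-minute span = 1.5 hours).
P(N ≥ 10) = 1 − P(N ≤ 9) = 1 − Σ_{j=0}^{9} e^(−μ) μ^j/j! ≈ 0.6374.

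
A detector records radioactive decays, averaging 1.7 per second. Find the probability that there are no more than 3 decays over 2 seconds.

0.5584

Over the interval, μ = 1.7 × 2 = 3.4 (2 seconds).
P(N ≤ 3) = Σ_{j=0}^{3} e^(−μ) μ^j/j! ≈ 0.5584.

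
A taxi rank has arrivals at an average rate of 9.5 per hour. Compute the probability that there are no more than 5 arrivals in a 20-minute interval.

0.8984

Over the interval, μ = 9.5 × 1/3 ≈ 3.16667 (a 20-minute interval = 1/3 hours).
P(N ≤ 5) = Σ_{j=0}^{5} e^(−μ) μ^j/j! ≈ 0.8984.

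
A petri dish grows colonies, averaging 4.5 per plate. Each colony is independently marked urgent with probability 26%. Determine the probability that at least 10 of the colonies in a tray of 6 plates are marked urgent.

0.1715

Thinning: the colonies that are marked urgent themselves form a Poisson process with rate 0.26 × 4.5 = 1.17 per plate.
Over the interval, μ = 1.17 × 6 = 7.02 (a tray of 6 plates = 6 plates).
P(N ≥ 10) = 1 − P(N ≤ 9) ≈ 0.1715.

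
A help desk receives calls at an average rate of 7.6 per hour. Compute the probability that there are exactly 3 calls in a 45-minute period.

0.1033

Over the interval, μ = 7.6 × 0.75 = 5.7 (a 45-minute period = 0.75 hours).
P(N = 3) = e^(−μ) μ^3/3! = e^(−5.7) · 5.7^3/6 ≈ 0.1033.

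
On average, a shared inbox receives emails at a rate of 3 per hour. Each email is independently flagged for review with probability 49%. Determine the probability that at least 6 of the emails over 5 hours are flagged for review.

0.7417

Thinning: the emails that are flagged for review themselves form a Poisson process with rate 0.49 × 3 = 1.47 per hour.
Over the interval, μ = 1.47 × 5 = 7.35 (5 hours).
P(N ≥ 6) = 1 − P(N ≤ 5) ≈ 0.7417.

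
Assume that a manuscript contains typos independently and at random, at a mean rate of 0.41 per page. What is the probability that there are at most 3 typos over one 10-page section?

Over the interval, μ = 0.41 × 10 = 4.1 (a 10-page section = 10 pages).
P(N ≤ 3) = Σ_{j=0}^{3} e^(−μ) μ^j/j! ≈ 0.4142.

0.4142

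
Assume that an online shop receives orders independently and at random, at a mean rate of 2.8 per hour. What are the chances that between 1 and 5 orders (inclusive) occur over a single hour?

0.8741

With mean μ = 2.8 per hour,
P(1 ≤ N ≤ 5) = Σ_{j=1}^{5} e^(−2.8) · 2.8^j/j! ≈ 0.8741.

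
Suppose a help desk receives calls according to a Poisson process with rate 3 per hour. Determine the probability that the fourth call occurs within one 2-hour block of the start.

Over the interval, μ = 3 × 2 = 6 (a 2-hour block = 2 hours).
The fourth arrival falls in the interval iff at least 4 events occur there: P(S_4 ≤ t) = P(N ≥ 4) = 1 − P(N ≤ 3) ≈ 0.8488.

0.8488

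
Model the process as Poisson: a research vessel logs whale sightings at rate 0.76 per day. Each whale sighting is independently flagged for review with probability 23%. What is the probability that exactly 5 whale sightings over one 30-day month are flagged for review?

Thinning: the whale sightings that are flagged for review themselves form a Poisson process with rate 0.23 × 0.76 = 0.1748 per day.
Over the interval, μ = 0.1748 × 30 = 5.244 (a 30-day month = 30 days).
P(N = 5) = e^(−5.244) · 5.244^5/5! ≈ 0.1745.

0.1745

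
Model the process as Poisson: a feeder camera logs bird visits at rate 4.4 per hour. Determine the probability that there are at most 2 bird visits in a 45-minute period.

0.3594

Over the interval, μ = 4.4 × 0.75 = 3.3 (a 45-minute period = 0.75 hours).
P(N ≤ 2) = Σ_{j=0}^{2} e^(−μ) μ^j/j! ≈ 0.3594.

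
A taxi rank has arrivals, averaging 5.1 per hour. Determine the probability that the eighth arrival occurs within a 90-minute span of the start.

Over the interval, μ = 5.1 × 1.5 = 7.65 (a 90-minute span = 1.5 hours).
The eighth arrival falls in the interval iff at least 8 events occur there: P(S_8 ≤ t) = P(N ≥ 8) = 1 − P(N ≤ 7) ≈ 0.4972.

0.4972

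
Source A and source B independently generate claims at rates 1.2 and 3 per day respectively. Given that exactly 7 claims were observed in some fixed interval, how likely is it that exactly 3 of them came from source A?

Given the total, each event is independently from source A with probability p = λ_A/(λ_A+λ_B) = 1.2/4.2 ≈ 0.2857.
So K ~ Binomial(7, 1.2/4.2): P(K = 3) = C(7,3) · (1.2/4.2)^3 · (3/4.2)^4 ≈ 0.2125.

0.2125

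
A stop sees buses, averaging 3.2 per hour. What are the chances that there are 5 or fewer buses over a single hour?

With mean μ = 3.2 per hour,
P(N ≤ 5) = Σ_{j=0}^{5} e^(−μ) μ^j/j! ≈ 0.8946.

0.8946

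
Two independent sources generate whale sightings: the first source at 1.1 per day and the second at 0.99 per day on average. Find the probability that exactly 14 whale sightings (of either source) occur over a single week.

Independent Poisson processes superpose: combined rate λ = 1.1 + 0.99 = 2.09 per day.
Over the interval, μ = 2.09 × 7 = 14.63 (a week = 7 days).
P(N = 14) = e^(−14.63) · 14.63^14/14! ≈ 0.1045.

0.1045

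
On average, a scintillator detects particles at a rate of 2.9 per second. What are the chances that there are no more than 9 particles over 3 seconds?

0.6269

Over the interval, μ = 2.9 × 3 = 8.7 (3 seconds).
P(N ≤ 9) = Σ_{j=0}^{9} e^(−μ) μ^j/j! ≈ 0.6269.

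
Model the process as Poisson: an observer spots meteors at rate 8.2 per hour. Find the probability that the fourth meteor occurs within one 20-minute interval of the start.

0.2933

Over the interval, μ = 8.2 × 1/3 ≈ 2.73333 (a 20-minute interval = 1/3 hours).
The fourth arrival falls in the interval iff at least 4 events occur there: P(S_4 ≤ t) = P(N ≥ 4) = 1 − P(N ≤ 3) ≈ 0.2933.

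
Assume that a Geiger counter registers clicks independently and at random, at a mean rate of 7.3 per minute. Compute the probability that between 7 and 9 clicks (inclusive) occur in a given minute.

With mean μ = 7.3 per minute,
P(7 ≤ N ≤ 9) = Σ_{j=7}^{9} e^(−7.3) · 7.3^j/j! ≈ 0.3928.

0.3928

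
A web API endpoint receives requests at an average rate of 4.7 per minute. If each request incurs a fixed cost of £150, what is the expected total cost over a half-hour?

E[N] = 4.7 × 30 = 141 (a half-hour = 30 minutes); E[cost] = 141 × £150 = £21150.

£21150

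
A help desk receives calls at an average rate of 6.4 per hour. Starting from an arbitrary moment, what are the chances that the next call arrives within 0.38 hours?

Inter-arrival times are exponential with rate λ = 6.4 per hour.
P(T ≤ 0.38) = 1 − e^(−λt) = 1 − e^(−6.4 × 0.38) = 1 − e^(−2.432) ≈ 0.9121.

0.9121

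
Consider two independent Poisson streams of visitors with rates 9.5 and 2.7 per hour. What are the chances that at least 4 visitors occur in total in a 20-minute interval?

0.5794

Independent Poisson processes superpose: combined rate λ = 9.5 + 2.7 = 12.2 per hour.
Over the interval, μ = 12.2 × 1/3 ≈ 4.06667 (a 20-minute interval = 1/3 hours).
P(N ≥ 4) = 1 − P(N ≤ 3) ≈ 0.5794.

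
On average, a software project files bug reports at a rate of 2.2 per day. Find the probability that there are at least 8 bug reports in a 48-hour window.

Over the interval, μ = 2.2 × 2 = 4.4 (a 48-hour window = 2 days).
P(N ≥ 8) = 1 − P(N ≤ 7) = 1 − Σ_{j=0}^{7} e^(−μ) μ^j/j! ≈ 0.0786.

0.0786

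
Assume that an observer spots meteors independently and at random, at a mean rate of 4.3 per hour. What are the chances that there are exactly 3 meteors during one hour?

0.1798

With mean μ = 4.3 per hour,
P(N = 3) = e^(−μ) μ^3/3! = e^(−4.3) · 4.3^3/6 ≈ 0.1798.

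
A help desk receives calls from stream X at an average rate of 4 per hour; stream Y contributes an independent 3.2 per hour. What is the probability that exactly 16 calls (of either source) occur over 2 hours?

0.0911

Independent Poisson processes superpose: combined rate λ = 4 + 3.2 = 7.2 per hour.
Over the interval, μ = 7.2 × 2 = 14.4 (2 hours).
P(N = 16) = e^(−14.4) · 14.4^16/16! ≈ 0.0911.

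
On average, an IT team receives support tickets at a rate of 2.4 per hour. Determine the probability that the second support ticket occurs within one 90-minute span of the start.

0.8743

Over the interval, μ = 2.4 × 1.5 = 3.6 (a 90-minute span = 1.5 hours).
The second arrival falls in the interval iff at least 2 events occur there: P(S_2 ≤ t) = P(N ≥ 2) = 1 − P(N ≤ 1) ≈ 0.8743.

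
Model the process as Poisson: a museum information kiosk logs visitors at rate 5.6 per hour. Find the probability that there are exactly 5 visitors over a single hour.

With mean μ = 5.6 per hour,
P(N = 5) = e^(−μ) μ^5/5! = e^(−5.6) · 5.6^5/120 ≈ 0.1697.

0.1697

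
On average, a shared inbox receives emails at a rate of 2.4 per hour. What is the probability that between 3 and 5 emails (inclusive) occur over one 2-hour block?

Over the interval, μ = 2.4 × 2 = 4.8 (a 2-hour block = 2 hours).
P(3 ≤ N ≤ 5) = Σ_{j=3}^{5} e^(−4.8) · 4.8^j/j! ≈ 0.5085.

0.5085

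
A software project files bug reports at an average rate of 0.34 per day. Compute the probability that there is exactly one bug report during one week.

Over the interval, μ = 0.34 × 7 = 2.38 (a week = 7 days).
P(N = 1) = e^(−μ) μ^1/1! = e^(−2.38) · 2.38^1/1 ≈ 0.2203.

0.2203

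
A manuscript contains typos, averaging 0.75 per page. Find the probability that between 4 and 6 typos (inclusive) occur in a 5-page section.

0.4299

Over the interval, μ = 0.75 × 5 = 3.75 (a 5-page section = 5 pages).
P(4 ≤ N ≤ 6) = Σ_{j=4}^{6} e^(−3.75) · 3.75^j/j! ≈ 0.4299.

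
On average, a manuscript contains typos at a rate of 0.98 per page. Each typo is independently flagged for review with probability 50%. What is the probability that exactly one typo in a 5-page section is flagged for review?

Thinning: the typos that are flagged for review themselves form a Poisson process with rate 0.5 × 0.98 = 0.49 per page.
Over the interval, μ = 0.49 × 5 = 2.45 (a 5-page section = 5 pages).
P(N = 1) = e^(−2.45) · 2.45^1/1! ≈ 0.2114.

0.2114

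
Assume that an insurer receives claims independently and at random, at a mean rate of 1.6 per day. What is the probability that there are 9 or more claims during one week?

0.7853

Over the interval, μ = 1.6 × 7 = 11.2 (a week = 7 days).
P(N ≥ 9) = 1 − P(N ≤ 8) = 1 − Σ_{j=0}^{8} e^(−μ) μ^j/j! ≈ 0.7853.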